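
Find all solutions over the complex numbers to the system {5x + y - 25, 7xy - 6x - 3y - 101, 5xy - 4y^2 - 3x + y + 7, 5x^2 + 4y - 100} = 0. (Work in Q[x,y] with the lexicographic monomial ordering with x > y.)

{(4, 5)}

Compute a lex Gröbner basis by Buchberger's algorithm.
f_1 = 5x + y - 25, LT = x.
f_2 = 7xy - 6x - 3y - 101, LT = xy.
f_3 = 5xy - 3x - 4y^2 + y + 7, LT = xy.
f_4 = 5x^2 + 4y - 100, LT = x^2.

S(f_1,f_2): lcm = xy. S = 6/7x + 1/5y^2 - 32/7y + 101/7.
  leading term x: subtract (6/35)·f_1 from 6/7x + 1/5y^2 - 32/7y + 101/7 → 1/5y^2 - 166/35y + 131/7
  leading term y^2: no divisor's leading term divides it; move 1/5y^2 to the remainder.
  leading term y: no divisor's leading term divides it; move -166/35y to the remainder.
  leading term 1: no divisor's leading term divides it; move 131/7 to the remainder.
  remainder 1/5y^2 - 166/35y + 131/7 ≠ 0; add h_5 = 1/5y^2 - 166/35y + 131/7 to the basis.

S(f_1,f_3): lcm = xy. S = 3/5x + y^2 - 26/5y - 7/5.
  leading term x: subtract (3/25)·f_1 from 3/5x + y^2 - 26/5y - 7/5 → y^2 - 133/25y + 8/5
  leading term y^2: subtract (5)·h_5 from y^2 - 133/25y + 8/5 → 3219/175y - 3219/35
  leading term y: no divisor's leading term divides it; move 3219/175y to the remainder.
  leading term 1: no divisor's leading term divides it; move -3219/35 to the remainder.
  remainder 3219/175y - 3219/35 ≠ 0; add h_6 = 3219/175y - 3219/35 to the basis.

The other S-polynomials (S(f_1,f_4), S(f_2,f_3), S(f_2,f_4), S(f_3,f_4), S(f_1,h_5), S(f_2,h_5), S(f_3,h_5), S(f_4,h_5), S(f_1,h_6), S(f_2,h_6), S(f_3,h_6), S(f_4,h_6), S(h_5,h_6)) all reduce to 0 modulo the current basis, so we have a Gröbner basis.
Inter-reduce: drop elements whose leading term is divisible by another's, tail-reduce, and make monic.
Reduced Gröbner basis: {x - 4, y - 5}.

Elimination: the polynomial y - 5 lies in the elimination ideal for y, so y ∈ {5}. For each such y, the remaining basis elements (now univariate) give the rest of the solution.
  y = 5: the earlier basis element becomes x - 4 = 0, giving x = 4 — point (4, 5).
Each listed point satisfies every original equation (direct substitution).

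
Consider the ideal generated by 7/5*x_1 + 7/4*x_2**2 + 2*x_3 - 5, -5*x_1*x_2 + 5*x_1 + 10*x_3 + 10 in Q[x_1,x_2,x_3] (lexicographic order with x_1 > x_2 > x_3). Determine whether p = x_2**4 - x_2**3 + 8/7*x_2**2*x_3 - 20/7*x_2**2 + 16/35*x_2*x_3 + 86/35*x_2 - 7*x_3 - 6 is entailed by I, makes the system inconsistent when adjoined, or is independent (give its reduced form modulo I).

First compute the reduced Gröbner basis of I by Buchberger's algorithm.
f_1 = 7/5*x_1 + 7/4*x_2**2 + 2*x_3 - 5, LT = x_1.
f_2 = -5*x_1*x_2 + 5*x_1 + 10*x_3 + 10, LT = x_1*x_2.

S(f_1,f_2): lcm = x_1*x_2. S = x_1 + 5/4*x_2**3 + 10/7*x_2*x_3 - 25/7*x_2 + 2*x_3 + 2.
  leading term x_1: subtract (5/7)·f_1 from x_1 + 5/4*x_2**3 + 10/7*x_2*x_3 - 25/7*x_2 + 2*x_3 + 2 → 5/4*x_2**3 - 5/4*x_2**2 + 10/7*x_2*x_3 - 25/7*x_2 + 4/7*x_3 + 39/7
  leading term x_2**3: no divisor's leading term divides it; move 5/4*x_2**3 to the remainder.
  leading term x_2**2: no divisor's leading term divides it; move -5/4*x_2**2 to the remainder.
  leading term x_2*x_3: no divisor's leading term divides it; move 10/7*x_2*x_3 to the remainder.
  leading term x_2: no divisor's leading term divides it; move -25/7*x_2 to the remainder.
  leading term x_3: no divisor's leading term divides it; move 4/7*x_3 to the remainder.
  leading term 1: no divisor's leading term divides it; move 39/7 to the remainder.
  remainder 5/4*x_2**3 - 5/4*x_2**2 + 10/7*x_2*x_3 - 25/7*x_2 + 4/7*x_3 + 39/7 ≠ 0; add h_3 = 5/4*x_2**3 - 5/4*x_2**2 + 10/7*x_2*x_3 - 25/7*x_2 + 4/7*x_3 + 39/7 to the basis.

The other S-polynomials (S(f_1,h_3), S(f_2,h_3)) all reduce to 0 modulo the current basis, so we have a Gröbner basis.
Inter-reduce: drop elements whose leading term is divisible by another's, tail-reduce, and make monic.
Reduced Gröbner basis: {x_1 + 5/4*x_2**2 + 10/7*x_3 - 25/7, x_2**3 - x_2**2 + 8/7*x_2*x_3 - 20/7*x_2 + 16/35*x_3 + 156/35}.
Label its elements g_1 = x_1 + 5/4*x_2**2 + 10/7*x_3 - 25/7, g_2 = x_2**3 - x_2**2 + 8/7*x_2*x_3 - 20/7*x_2 + 16/35*x_3 + 156/35.

Reduce p = x_2**4 - x_2**3 + 8/7*x_2**2*x_3 - 20/7*x_2**2 + 16/35*x_2*x_3 + 86/35*x_2 - 7*x_3 - 6 modulo G:
  leading term x_2**4: subtract (x_2)·g_2 from x_2**4 - x_2**3 + 8/7*x_2**2*x_3 - 20/7*x_2**2 + 16/35*x_2*x_3 + 86/35*x_2 - 7*x_3 - 6 → -2*x_2 - 7*x_3 - 6
  leading term x_2: no divisor's leading term divides it; move -2*x_2 to the remainder.
  leading term x_3: no divisor's leading term divides it; move -7*x_3 to the remainder.
  leading term 1: no divisor's leading term divides it; move -6 to the remainder.
  normal form = -2*x_2 - 7*x_3 - 6.
The normal form is nonzero, so p ∉ I. Since p minus its normal form lies in I, I + (p) = I + (r) where r = -2*x_2 - 7*x_3 - 6; decide whether this ideal is the whole ring.
Run Buchberger on G together with r (pairs among the g_i already reduce to 0 since G is a Gröbner basis):
g_1 = x_1 + 5/4*x_2**2 + 10/7*x_3 - 25/7, LT = x_1.
g_2 = x_2**3 - x_2**2 + 8/7*x_2*x_3 - 20/7*x_2 + 16/35*x_3 + 156/35, LT = x_2**3.
r = -2*x_2 - 7*x_3 - 6, LT = x_2.

S(g_2,r): lcm = x_2**3. S = -7/2*x_2**2*x_3 - 4*x_2**2 + 8/7*x_2*x_3 - 20/7*x_2 + 16/35*x_3 + 156/35.
  leading term x_2**2*x_3: subtract (7/4*x_2*x_3)·r from -7/2*x_2**2*x_3 - 4*x_2**2 + 8/7*x_2*x_3 - 20/7*x_2 + 16/35*x_3 + 156/35 → -4*x_2**2 + 49/4*x_2*x_3**2 + 163/14*x_2*x_3 - 20/7*x_2 + 16/35*x_3 + 156/35
  leading term x_2**2: subtract (2*x_2)·r from -4*x_2**2 + 49/4*x_2*x_3**2 + 163/14*x_2*x_3 - 20/7*x_2 + 16/35*x_3 + 156/35 → 49/4*x_2*x_3**2 + 359/14*x_2*x_3 + 64/7*x_2 + 16/35*x_3 + 156/35
  leading term x_2*x_3**2: subtract (-49/8*x_3**2)·r from 49/4*x_2*x_3**2 + 359/14*x_2*x_3 + 64/7*x_2 + 16/35*x_3 + 156/35 → 359/14*x_2*x_3 + 64/7*x_2 - 343/8*x_3**3 - 147/4*x_3**2 + 16/35*x_3 + 156/35
  leading term x_2*x_3: subtract (-359/28*x_3)·r from 359/14*x_2*x_3 + 64/7*x_2 - 343/8*x_3**3 - 147/4*x_3**2 + 16/35*x_3 + 156/35 → 64/7*x_2 - 343/8*x_3**3 - 253/2*x_3**2 - 5353/70*x_3 + 156/35
  leading term x_2: subtract (-32/7)·r from 64/7*x_2 - 343/8*x_3**3 - 253/2*x_3**2 - 5353/70*x_3 + 156/35 → -343/8*x_3**3 - 253/2*x_3**2 - 7593/70*x_3 - 804/35
  leading term x_3**3: no divisor's leading term divides it; move -343/8*x_3**3 to the remainder.
  leading term x_3**2: no divisor's leading term divides it; move -253/2*x_3**2 to the remainder.
  leading term x_3: no divisor's leading term divides it; move -7593/70*x_3 to the remainder.
  leading term 1: no divisor's leading term divides it; move -804/35 to the remainder.
  remainder -343/8*x_3**3 - 253/2*x_3**2 - 7593/70*x_3 - 804/35 ≠ 0; add m_4 = -343/8*x_3**3 - 253/2*x_3**2 - 7593/70*x_3 - 804/35 to the basis.

The other S-polynomials (S(g_1,g_2), S(g_1,r), S(g_1,m_4), S(g_2,m_4), S(r,m_4)) all reduce to 0 modulo the current basis, so we have a Gröbner basis.
Inter-reduce: drop elements whose leading term is divisible by another's, tail-reduce, and make monic.
Reduced Gröbner basis: {x_1 + 245/16*x_3**2 + 775/28*x_3 + 215/28, x_2 + 7/2*x_3 + 3, x_3**3 + 1012/343*x_3**2 + 30372/12005*x_3 + 6432/12005}.
The reduced Gröbner basis of I + (p) is {x_1 + 245/16*x_3**2 + 775/28*x_3 + 215/28, x_2 + 7/2*x_3 + 3, x_3**3 + 1012/343*x_3**2 + 30372/12005*x_3 + 6432/12005} ≠ {1}, a proper ideal, so the enlarged system stays consistent: p is independent of I, with normal form -2*x_2 - 7*x_3 - 6.

x_2**4 - x_2**3 + 8/7*x_2**2*x_3 - 20/7*x_2**2 + 16/35*x_2*x_3 + 86/35*x_2 - 7*x_3 - 6 is independent of I; its normal form modulo I is -2*x_2 - 7*x_3 - 6.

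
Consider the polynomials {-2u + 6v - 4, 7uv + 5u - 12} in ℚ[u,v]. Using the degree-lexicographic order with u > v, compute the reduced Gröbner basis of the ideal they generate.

G = {v² + 1/21v - 22/21, u - 3v + 2}

f_1 = -2u + 6v - 4, LT = u.
f_2 = 7uv + 5u - 12, LT = uv.

S(f_1,f_2): lcm = uv. S = -3v² - 5/7u + 2v + 12/7.
  leading term v²: no divisor's leading term divides it; move -3v² to the remainder.
  leading term u: subtract (5/14)·f_1 from -5/7u + 2v + 12/7 → -1/7v + 22/7
  leading term v: no divisor's leading term divides it; move -1/7v to the remainder.
  leading term 1: no divisor's leading term divides it; move 22/7 to the remainder.
  remainder -3v² - 1/7v + 22/7 ≠ 0; add g_3 = -3v² - 1/7v + 22/7 to the basis.

The other S-polynomials (S(f_1,g_3), S(f_2,g_3)) all reduce to 0 modulo the current basis, so we have a Gröbner basis.
Inter-reduce: drop elements whose leading term is divisible by another's, tail-reduce, and make monic.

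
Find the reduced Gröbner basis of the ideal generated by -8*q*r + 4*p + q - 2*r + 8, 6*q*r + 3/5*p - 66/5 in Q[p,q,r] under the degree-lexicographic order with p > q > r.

f_1 = -8*q*r + 4*p + q - 2*r + 8, LT = q*r.
f_2 = 6*q*r + 3/5*p - 66/5, LT = q*r.

S(f_1,f_2): lcm = q*r. S = -3/5*p - 1/8*q + 1/4*r + 6/5.
  leading term p: no divisor's leading term divides it; move -3/5*p to the remainder.
  leading term q: no divisor's leading term divides it; move -1/8*q to the remainder.
  leading term r: no divisor's leading term divides it; move 1/4*r to the remainder.
  leading term 1: no divisor's leading term divides it; move 6/5 to the remainder.
  remainder -3/5*p - 1/8*q + 1/4*r + 6/5 ≠ 0; add g_3 = -3/5*p - 1/8*q + 1/4*r + 6/5 to the basis.

The other S-polynomials (S(f_1,g_3), S(f_2,g_3)) all reduce to 0 modulo the current basis, so we have a Gröbner basis.
Inter-reduce: drop elements whose leading term is divisible by another's, tail-reduce, and make monic.

G = {q*r - 1/48*q + 1/24*r - 2, p + 5/24*q - 5/12*r - 2}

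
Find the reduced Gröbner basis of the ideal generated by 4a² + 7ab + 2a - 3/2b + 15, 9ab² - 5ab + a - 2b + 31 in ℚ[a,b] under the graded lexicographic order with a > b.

G = {ab² - 5/9ab + 1/9a - 2/9b + 31/9, b³ - 16/27ab - 313/27b² + 248/27a + 193/9b + 94/27, a² + 7/4ab + ½a - ⅜b + 15/4}

f_1 = 4a² + 7ab + 2a - 3/2b + 15, LT = a².
f_2 = 9ab² - 5ab + a - 2b + 31, LT = ab².

S(f_1,f_2): lcm = a²b². S = 7/4ab³ + 5/9a²b + ½ab² - ⅜b³ - 1/9a² + 2/9ab + 15/4b² - 31/9a.
  leading term ab³: subtract (7/36b)·f_2 from 7/4ab³ + 5/9a²b + ½ab² - ⅜b³ - 1/9a² + 2/9ab + 15/4b² - 31/9a → 5/9a²b + 53/36ab² - ⅜b³ - 1/9a² + 1/36ab + 149/36b² - 31/9a - 217/36b
  leading term a²b: subtract (5/36b)·f_1 from 5/9a²b + 53/36ab² - ⅜b³ - 1/9a² + 1/36ab + 149/36b² - 31/9a - 217/36b → ½ab² - ⅜b³ - 1/9a² - ¼ab + 313/72b² - 31/9a - 73/9b
  leading term ab²: subtract (1/18)·f_2 from ½ab² - ⅜b³ - 1/9a² - ¼ab + 313/72b² - 31/9a - 73/9b → -⅜b³ - 1/9a² + 1/36ab + 313/72b² - 7/2a - 8b - 31/18
  leading term b³: no divisor's leading term divides it; move -⅜b³ to the remainder.
  leading term a²: subtract (-1/36)·f_1 from -1/9a² + 1/36ab + 313/72b² - 7/2a - 8b - 31/18 → 2/9ab + 313/72b² - 31/9a - 193/24b - 47/36
  leading term ab: no divisor's leading term divides it; move 2/9ab to the remainder.
  leading term b²: no divisor's leading term divides it; move 313/72b² to the remainder.
  leading term a: no divisor's leading term divides it; move -31/9a to the remainder.
  leading term b: no divisor's leading term divides it; move -193/24b to the remainder.
  leading term 1: no divisor's leading term divides it; move -47/36 to the remainder.
  remainder -⅜b³ + 2/9ab + 313/72b² - 31/9a - 193/24b - 47/36 ≠ 0; add g_3 = -⅜b³ + 2/9ab + 313/72b² - 31/9a - 193/24b - 47/36 to the basis.

S(f_1,g_3): leading monomials are coprime, so the S-polynomial reduces to 0 (Buchberger's first criterion).
S(f_2,g_3): lcm = ab³. S = 16/27a²b + 298/27ab² - 248/27a² - 64/3ab - 2/9b² - 94/27a + 31/9b.
  leading term a²b: subtract (4/27b)·f_1 from 16/27a²b + 298/27ab² - 248/27a² - 64/3ab - 2/9b² - 94/27a + 31/9b → 10ab² - 248/27a² - 584/27ab - 94/27a + 11/9b
  leading term ab²: subtract (10/9)·f_2 from 10ab² - 248/27a² - 584/27ab - 94/27a + 11/9b → -248/27a² - 434/27ab - 124/27a + 31/9b - 310/9
  leading term a²: subtract (-62/27)·f_1 from -248/27a² - 434/27ab - 124/27a + 31/9b - 310/9 → 0
  remainder 0.

Every S-polynomial of the final basis reduces to 0, so we have a Gröbner basis.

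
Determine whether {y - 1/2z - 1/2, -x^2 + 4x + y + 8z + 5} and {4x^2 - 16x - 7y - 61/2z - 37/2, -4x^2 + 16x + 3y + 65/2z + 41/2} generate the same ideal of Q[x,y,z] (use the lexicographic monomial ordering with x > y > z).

Yes, the ideals are equal.

Two ideals are equal iff their reduced Gröbner bases coincide (the reduced basis is unique for a fixed ordering).
Buchberger on the first generating set:
f_1 = y - 1/2z - 1/2, LT = y.
f_2 = -x^2 + 4x + y + 8z + 5, LT = x^2.

The S-polynomials (S(f_1,f_2)) all reduce to 0 modulo the current basis, so we have a Gröbner basis.
Inter-reduce: drop elements whose leading term is divisible by another's, tail-reduce, and make monic.
Reduced Gröbner basis: {x^2 - 4x - 17/2z - 11/2, y - 1/2z - 1/2}.

Buchberger on the second generating set:
h_1 = 4x^2 - 16x - 7y - 61/2z - 37/2, LT = x^2.
h_2 = -4x^2 + 16x + 3y + 65/2z + 41/2, LT = x^2.

S(h_1,h_2): lcm = x^2. S = -y + 1/2z + 1/2.
  leading term y: no divisor's leading term divides it; move -y to the remainder.
  leading term z: no divisor's leading term divides it; move 1/2z to the remainder.
  leading term 1: no divisor's leading term divides it; move 1/2 to the remainder.
  remainder -y + 1/2z + 1/2 ≠ 0; add k_3 = -y + 1/2z + 1/2 to the basis.

The other S-polynomials (S(h_1,k_3), S(h_2,k_3)) all reduce to 0 modulo the current basis, so we have a Gröbner basis.
Inter-reduce: drop elements whose leading term is divisible by another's, tail-reduce, and make monic.
Reduced Gröbner basis: {x^2 - 4x - 17/2z - 11/2, y - 1/2z - 1/2}.

These coincide, so the ideals are equal.
The choice of monomial ordering does not affect the verdict — as long as both bases are computed under the same ordering, their equality decides ideal equality.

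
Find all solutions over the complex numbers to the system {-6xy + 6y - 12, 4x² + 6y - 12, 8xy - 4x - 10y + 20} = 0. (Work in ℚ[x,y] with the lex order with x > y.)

{(0, 2)}

Compute a lex Gröbner basis by Buchberger's algorithm.
f_1 = -6xy + 6y - 12, LT = xy.
f_2 = 4x² + 6y - 12, LT = x².
f_3 = 8xy - 4x - 10y + 20, LT = xy.

S(f_1,f_2): lcm = x²y. S = -xy + 2x - 3/2y² + 3y.
  leading term xy: subtract (⅙)·f_1 from -xy + 2x - 3/2y² + 3y → 2x - 3/2y² + 2y + 2
  leading term x: no divisor's leading term divides it; move 2x to the remainder.
  leading term y²: no divisor's leading term divides it; move -3/2y² to the remainder.
  leading term y: no divisor's leading term divides it; move 2y to the remainder.
  leading term 1: no divisor's leading term divides it; move 2 to the remainder.
  remainder 2x - 3/2y² + 2y + 2 ≠ 0; add h_4 = 2x - 3/2y² + 2y + 2 to the basis.

S(f_1,f_3): lcm = xy. S = ½x + ¼y - ½.
  leading term x: subtract (¼)·h_4 from ½x + ¼y - ½ → ⅜y² - ¼y - 1
  leading term y²: no divisor's leading term divides it; move ⅜y² to the remainder.
  leading term y: no divisor's leading term divides it; move -¼y to the remainder.
  leading term 1: no divisor's leading term divides it; move -1 to the remainder.
  remainder ⅜y² - ¼y - 1 ≠ 0; add h_5 = ⅜y² - ¼y - 1 to the basis.

S(f_2,f_3): lcm = x²y. S = ½x² + 5/4xy - 5/2x + 3/2y² - 3y.
  leading term x²: subtract (⅛)·f_2 from ½x² + 5/4xy - 5/2x + 3/2y² - 3y → 5/4xy - 5/2x + 3/2y² - 15/4y + 3/2
  leading term xy: subtract (-5/24)·f_1 from 5/4xy - 5/2x + 3/2y² - 15/4y + 3/2 → -5/2x + 3/2y² - 5/2y - 1
  leading term x: subtract (-5/4)·h_4 from -5/2x + 3/2y² - 5/2y - 1 → -⅜y² + 3/2
  leading term y²: subtract (-1)·h_5 from -⅜y² + 3/2 → -¼y + ½
  leading term y: no divisor's leading term divides it; move -¼y to the remainder.
  leading term 1: no divisor's leading term divides it; move ½ to the remainder.
  remainder -¼y + ½ ≠ 0; add h_6 = -¼y + ½ to the basis.

The other S-polynomials (S(f_1,h_4), S(f_2,h_4), S(f_3,h_4), S(f_1,h_5), S(f_2,h_5), S(f_3,h_5), S(h_4,h_5), S(f_1,h_6), S(f_2,h_6), S(f_3,h_6), S(h_4,h_6), S(h_5,h_6)) all reduce to 0 modulo the current basis, so we have a Gröbner basis.
Inter-reduce: drop elements whose leading term is divisible by another's, tail-reduce, and make monic.
Reduced Gröbner basis: {x, y - 2}.

Since the basis is lex-ordered, y - 2 is univariate in y. Its roots are {2}. Back-substituting each root into the other basis elements fixes the other coordinates.
  y = 2: the earlier basis element becomes x = 0, giving x = 0 — point (0, 2).
Check: every point annihilates each of the original generators.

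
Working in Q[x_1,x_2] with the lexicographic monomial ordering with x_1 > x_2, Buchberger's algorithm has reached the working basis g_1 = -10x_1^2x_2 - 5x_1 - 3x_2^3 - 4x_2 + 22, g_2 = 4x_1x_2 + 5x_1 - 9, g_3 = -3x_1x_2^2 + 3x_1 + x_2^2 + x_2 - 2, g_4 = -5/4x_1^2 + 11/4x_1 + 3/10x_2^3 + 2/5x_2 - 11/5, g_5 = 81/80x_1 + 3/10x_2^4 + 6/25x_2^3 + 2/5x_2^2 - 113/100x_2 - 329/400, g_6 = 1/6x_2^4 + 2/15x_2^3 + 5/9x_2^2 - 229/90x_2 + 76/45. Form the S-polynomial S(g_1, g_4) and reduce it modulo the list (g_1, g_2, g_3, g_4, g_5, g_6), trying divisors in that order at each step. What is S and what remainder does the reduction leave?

lcm(LM(g_1), LM(g_4)) = x_1^2x_2.
S = (lcm/LT(g_1))·g_1 − (lcm/LT(g_4))·g_4 = 11/5x_1x_2 + 1/2x_1 + 6/25x_2^4 + 3/10x_2^3 + 8/25x_2^2 - 34/25x_2 - 11/5.
Reduce S modulo (g_1, g_2, g_3, g_4, g_5, g_6) in that order:
  leading term x_1x_2: subtract (11/20)·g_2 from 11/5x_1x_2 + 1/2x_1 + 6/25x_2^4 + 3/10x_2^3 + 8/25x_2^2 - 34/25x_2 - 11/5 → -9/4x_1 + 6/25x_2^4 + 3/10x_2^3 + 8/25x_2^2 - 34/25x_2 + 11/4
  leading term x_1: subtract (-20/9)·g_5 from -9/4x_1 + 6/25x_2^4 + 3/10x_2^3 + 8/25x_2^2 - 34/25x_2 + 11/4 → 68/75x_2^4 + 5/6x_2^3 + 272/225x_2^2 - 871/225x_2 + 83/90
  leading term x_2^4: subtract (136/25)·g_6 from 68/75x_2^4 + 5/6x_2^3 + 272/225x_2^2 - 871/225x_2 + 83/90 → 27/250x_2^3 - 136/75x_2^2 + 3739/375x_2 - 6199/750
  leading term x_2^3: no divisor's leading term divides it; move 27/250x_2^3 to the remainder.
  leading term x_2^2: no divisor's leading term divides it; move -136/75x_2^2 to the remainder.
  leading term x_2: no divisor's leading term divides it; move 3739/375x_2 to the remainder.
  leading term 1: no divisor's leading term divides it; move -6199/750 to the remainder.
The remainder 27/250x_2^3 - 136/75x_2^2 + 3739/375x_2 - 6199/750 is nonzero, so it would be added as the next basis element.

S(g_1, g_4) = 11/5x_1x_2 + 1/2x_1 + 6/25x_2^4 + 3/10x_2^3 + 8/25x_2^2 - 34/25x_2 - 11/5; remainder on division = 27/250x_2^3 - 136/75x_2^2 + 3739/375x_2 - 6199/750.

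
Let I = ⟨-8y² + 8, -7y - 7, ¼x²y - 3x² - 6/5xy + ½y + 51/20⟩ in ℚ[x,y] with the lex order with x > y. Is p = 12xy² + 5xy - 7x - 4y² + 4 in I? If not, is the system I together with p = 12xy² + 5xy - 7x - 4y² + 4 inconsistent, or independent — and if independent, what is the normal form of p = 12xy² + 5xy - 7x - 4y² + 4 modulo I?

First compute the reduced Gröbner basis of I by Buchberger's algorithm.
f_1 = -8y² + 8, LT = y².
f_2 = -7y - 7, LT = y.
f_3 = ¼x²y - 3x² - 6/5xy + ½y + 51/20, LT = x²y.

S(f_1,f_3): lcm = x²y². S = 12x²y - x² + 24/5xy² - 2y² - 51/5y.
  leading term x²y: subtract (-12/7x²)·f_2 from 12x²y - x² + 24/5xy² - 2y² - 51/5y → -13x² + 24/5xy² - 2y² - 51/5y
  leading term x²: no divisor's leading term divides it; move -13x² to the remainder.
  leading term xy²: subtract (-⅗x)·f_1 from 24/5xy² - 2y² - 51/5y → 24/5x - 2y² - 51/5y
  leading term x: no divisor's leading term divides it; move 24/5x to the remainder.
  leading term y²: subtract (¼)·f_1 from -2y² - 51/5y → -51/5y - 2
  leading term y: subtract (51/35)·f_2 from -51/5y - 2 → 41/5
  leading term 1: no divisor's leading term divides it; move 41/5 to the remainder.
  remainder -13x² + 24/5x + 41/5 ≠ 0; add h_4 = -13x² + 24/5x + 41/5 to the basis.

The other S-polynomials (S(f_1,f_2), S(f_2,f_3), S(f_1,h_4), S(f_2,h_4), S(f_3,h_4)) all reduce to 0 modulo the current basis, so we have a Gröbner basis.
Inter-reduce: drop elements whose leading term is divisible by another's, tail-reduce, and make monic.
Reduced Gröbner basis: {x² - 24/65x - 41/65, y + 1}.
Label its elements g_1 = x² - 24/65x - 41/65, g_2 = y + 1.

Reduce p = 12xy² + 5xy - 7x - 4y² + 4 modulo G:
  leading term xy²: subtract (12xy)·g_2 from 12xy² + 5xy - 7x - 4y² + 4 → -7xy - 7x - 4y² + 4
  leading term xy: subtract (-7x)·g_2 from -7xy - 7x - 4y² + 4 → -4y² + 4
  leading term y²: subtract (-4y)·g_2 from -4y² + 4 → 4y + 4
  leading term y: subtract (4)·g_2 from 4y + 4 → 0
  normal form = 0.
Since the normal form is 0, p ∈ I.

12xy² + 5xy - 7x - 4y² + 4 lies in I (it reduces to 0).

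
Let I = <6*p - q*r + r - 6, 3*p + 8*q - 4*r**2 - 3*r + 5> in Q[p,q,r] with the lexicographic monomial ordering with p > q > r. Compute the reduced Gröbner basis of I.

G = {p + 8/3*q - 4/3*r**2 - r + 5/3, q*r + 16*q - 8*r**2 - 7*r + 16}

This is the nonlinear analogue of row-reducing a linear system.

f_1 = 6*p - q*r + r - 6, LT = p.
f_2 = 3*p + 8*q - 4*r**2 - 3*r + 5, LT = p.

S(f_1,f_2): lcm = p. S = -1/6*q*r - 8/3*q + 4/3*r**2 + 7/6*r - 8/3.
  leading term q*r: no divisor's leading term divides it; move -1/6*q*r to the remainder.
  leading term q: no divisor's leading term divides it; move -8/3*q to the remainder.
  leading term r**2: no divisor's leading term divides it; move 4/3*r**2 to the remainder.
  leading term r: no divisor's leading term divides it; move 7/6*r to the remainder.
  leading term 1: no divisor's leading term divides it; move -8/3 to the remainder.
  remainder -1/6*q*r - 8/3*q + 4/3*r**2 + 7/6*r - 8/3 ≠ 0; add g_3 = -1/6*q*r - 8/3*q + 4/3*r**2 + 7/6*r - 8/3 to the basis.

The other S-polynomials (S(f_1,g_3), S(f_2,g_3)) all reduce to 0 modulo the current basis, so we have a Gröbner basis.
Inter-reduce: drop elements whose leading term is divisible by another's, tail-reduce, and make monic.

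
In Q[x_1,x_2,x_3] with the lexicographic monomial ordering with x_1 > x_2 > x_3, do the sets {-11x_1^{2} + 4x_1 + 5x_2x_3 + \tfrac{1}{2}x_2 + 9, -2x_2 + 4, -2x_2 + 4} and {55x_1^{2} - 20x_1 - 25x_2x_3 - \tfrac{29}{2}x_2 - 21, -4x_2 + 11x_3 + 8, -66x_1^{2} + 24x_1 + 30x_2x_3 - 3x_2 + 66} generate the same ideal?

Since reduced Gröbner bases are canonical representatives of ideals under a given ordering, it suffices to compute and compare them.
Buchberger on the first generating set:
f_1 = -11x_1^{2} + 4x_1 + 5x_2x_3 + \tfrac{1}{2}x_2 + 9, LT = x_1^{2}.
f_2 = -2x_2 + 4, LT = x_2.
f_3 = -2x_2 + 4, LT = x_2.

The S-polynomials (S(f_1,f_2), S(f_1,f_3), S(f_2,f_3)) all reduce to 0 modulo the current basis, so we have a Gröbner basis.
Inter-reduce: drop elements whose leading term is divisible by another's, tail-reduce, and make monic.
Reduced Gröbner basis: {x_1^{2} - \tfrac{4}{11}x_1 - \tfrac{10}{11}x_3 - \tfrac{10}{11}, x_2 - 2}.

Buchberger on the second generating set:
h_1 = 55x_1^{2} - 20x_1 - 25x_2x_3 - \tfrac{29}{2}x_2 - 21, LT = x_1^{2}.
h_2 = -4x_2 + 11x_3 + 8, LT = x_2.
h_3 = -66x_1^{2} + 24x_1 + 30x_2x_3 - 3x_2 + 66, LT = x_1^{2}.

S(h_1,h_3): lcm = x_1^{2}. S = -\tfrac{17}{55}x_2 + \tfrac{34}{55}.
  reduce S modulo (h_1, h_2, h_3):
  remainder -\tfrac{17}{20}x_3 ≠ 0; add k_4 = -\tfrac{17}{20}x_3 to the basis.

The other S-polynomials (S(h_1,h_2), S(h_2,h_3), S(h_1,k_4), S(h_2,k_4), S(h_3,k_4)) all reduce to 0 modulo the current basis, so we have a Gröbner basis.
Inter-reduce: drop elements whose leading term is divisible by another's, tail-reduce, and make monic.
Reduced Gröbner basis: {x_1^{2} - \tfrac{4}{11}x_1 - \tfrac{10}{11}, x_2 - 2, x_3}.

The bases are distinct; the ideals are different.

No, the ideals differ.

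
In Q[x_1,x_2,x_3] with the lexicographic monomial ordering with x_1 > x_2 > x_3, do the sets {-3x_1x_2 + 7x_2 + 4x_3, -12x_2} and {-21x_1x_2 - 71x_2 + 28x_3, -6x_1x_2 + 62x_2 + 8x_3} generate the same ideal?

Two ideals are equal iff their reduced Gröbner bases coincide (the reduced basis is unique for a fixed ordering).
Buchberger on the first generating set:
f_1 = -3x_1x_2 + 7x_2 + 4x_3, LT = x_1x_2.
f_2 = -12x_2, LT = x_2.

S(f_1,f_2): lcm = x_1x_2. S = -7/3x_2 - 4/3x_3.
  leading term x_2: subtract (7/36)·f_2 from -7/3x_2 - 4/3x_3 → -4/3x_3
  leading term x_3: no divisor's leading term divides it; move -4/3x_3 to the remainder.
  remainder -4/3x_3 ≠ 0; add g_3 = -4/3x_3 to the basis.

The other S-polynomials (S(f_1,g_3), S(f_2,g_3)) all reduce to 0 modulo the current basis, so we have a Gröbner basis.
Inter-reduce: drop elements whose leading term is divisible by another's, tail-reduce, and make monic.
Reduced Gröbner basis: {x_2, x_3}.

Buchberger on the second generating set:
h_1 = -21x_1x_2 - 71x_2 + 28x_3, LT = x_1x_2.
h_2 = -6x_1x_2 + 62x_2 + 8x_3, LT = x_1x_2.

S(h_1,h_2): lcm = x_1x_2. S = 96/7x_2.
  leading term x_2: no divisor's leading term divides it; move 96/7x_2 to the remainder.
  remainder 96/7x_2 ≠ 0; add k_3 = 96/7x_2 to the basis.

S(h_1,k_3): lcm = x_1x_2. S = 71/21x_2 - 4/3x_3.
  leading term x_2: subtract (71/288)·k_3 from 71/21x_2 - 4/3x_3 → -4/3x_3
  leading term x_3: no divisor's leading term divides it; move -4/3x_3 to the remainder.
  remainder -4/3x_3 ≠ 0; add k_4 = -4/3x_3 to the basis.

The other S-polynomials (S(h_2,k_3), S(h_1,k_4), S(h_2,k_4), S(k_3,k_4)) all reduce to 0 modulo the current basis, so we have a Gröbner basis.
Inter-reduce: drop elements whose leading term is divisible by another's, tail-reduce, and make monic.
Reduced Gröbner basis: {x_2, x_3}.

The two bases agree; hence the ideals are identical.

Yes, the ideals are equal.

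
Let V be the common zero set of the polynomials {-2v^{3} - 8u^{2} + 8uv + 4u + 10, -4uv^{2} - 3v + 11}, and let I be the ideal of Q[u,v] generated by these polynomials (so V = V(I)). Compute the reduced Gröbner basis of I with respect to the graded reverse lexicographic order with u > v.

f_1 = -2v^{3} - 8u^{2} + 8uv + 4u + 10, LT = v^{3}.
f_2 = -4uv^{2} - 3v + 11, LT = uv^{2}.

S(f_1,f_2): lcm = uv^{3}. S = 4u^{3} - 4u^{2}v - 2u^{2} - \tfrac{3}{4}v^{2} - 5u + \tfrac{11}{4}v.
  reduce S modulo (f_1, f_2):
  remainder 4u^{3} - 4u^{2}v - 2u^{2} - \tfrac{3}{4}v^{2} - 5u + \tfrac{11}{4}v ≠ 0; add g_3 = 4u^{3} - 4u^{2}v - 2u^{2} - \tfrac{3}{4}v^{2} - 5u + \tfrac{11}{4}v to the basis.

The other S-polynomials (S(f_1,g_3), S(f_2,g_3)) all reduce to 0 modulo the current basis, so we have a Gröbner basis.

G = {u^{3} - u^{2}v - \tfrac{1}{2}u^{2} - \tfrac{3}{16}v^{2} - \tfrac{5}{4}u + \tfrac{11}{16}v, uv^{2} + \tfrac{3}{4}v - \tfrac{11}{4}, v^{3} + 4u^{2} - 4uv - 2u - 5}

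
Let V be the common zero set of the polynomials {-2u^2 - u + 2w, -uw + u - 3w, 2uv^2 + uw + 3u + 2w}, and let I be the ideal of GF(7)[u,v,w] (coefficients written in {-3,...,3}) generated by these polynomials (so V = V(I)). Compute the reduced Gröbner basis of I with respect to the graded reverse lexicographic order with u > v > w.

f_1 = -2u^2 - u + 2w, LT = u^2.
f_2 = -uw + u - 3w, LT = uw.
f_3 = 2uv^2 + uw + 3u + 2w, LT = uv^2.

S(f_1,f_2): lcm = u^2w. S = u^2 + uw - w^2.
  leading term u^2: subtract (3)·f_1 from u^2 + uw - w^2 → uw - w^2 + 3u + w
  leading term uw: subtract (-1)·f_2 from uw - w^2 + 3u + w → -w^2 - 3u - 2w
  leading term w^2: no divisor's leading term divides it; move -w^2 to the remainder.
  leading term u: no divisor's leading term divides it; move -3u to the remainder.
  leading term w: no divisor's leading term divides it; move -2w to the remainder.
  remainder -w^2 - 3u - 2w ≠ 0; add g_4 = -w^2 - 3u - 2w to the basis.

S(f_1,f_3): lcm = u^2v^2. S = -3uv^2 + 3u^2w - v^2w + 2u^2 - uw.
  leading term uv^2: subtract (2)·f_3 from -3uv^2 + 3u^2w - v^2w + 2u^2 - uw → 3u^2w - v^2w + 2u^2 - 3uw + u + 3w
  leading term u^2w: subtract (2w)·f_1 from 3u^2w - v^2w + 2u^2 - 3uw + u + 3w → -v^2w + 2u^2 - uw + 3w^2 + u + 3w
  leading term v^2w: no divisor's leading term divides it; move -v^2w to the remainder.
  leading term u^2: subtract (-1)·f_1 from 2u^2 - uw + 3w^2 + u + 3w → -uw + 3w^2 - 2w
  leading term uw: subtract (1)·f_2 from -uw + 3w^2 - 2w → 3w^2 - u + w
  leading term w^2: subtract (-3)·g_4 from 3w^2 - u + w → -3u + 2w
  leading term u: no divisor's leading term divides it; move -3u to the remainder.
  leading term w: no divisor's leading term divides it; move 2w to the remainder.
  remainder -v^2w - 3u + 2w ≠ 0; add g_5 = -v^2w - 3u + 2w to the basis.

S(f_2,f_3): lcm = uv^2w. S = -uv^2 + 3v^2w + 3uw^2 + 2uw - w^2.
  leading term uv^2: subtract (3)·f_3 from -uv^2 + 3v^2w + 3uw^2 + 2uw - w^2 → 3v^2w + 3uw^2 - uw - w^2 - 2u + w
  leading term v^2w: subtract (-3)·g_5 from 3v^2w + 3uw^2 - uw - w^2 - 2u + w → 3uw^2 - uw - w^2 + 3u
  leading term uw^2: subtract (-3w)·f_2 from 3uw^2 - uw - w^2 + 3u → 2uw - 3w^2 + 3u
  leading term uw: subtract (-2)·f_2 from 2uw - 3w^2 + 3u → -3w^2 - 2u + w
  leading term w^2: subtract (3)·g_4 from -3w^2 - 2u + w → 0
  remainder 0.

S(f_1,g_4): leading monomials are coprime, so the S-polynomial reduces to 0 (Buchberger's first criterion).
S(f_2,g_4): lcm = uw^2. S = -3u^2 - 3uw + 3w^2.
  leading term u^2: subtract (-2)·f_1 from -3u^2 - 3uw + 3w^2 → -3uw + 3w^2 - 2u - 3w
  leading term uw: subtract (3)·f_2 from -3uw + 3w^2 - 2u - 3w → 3w^2 + 2u - w
  leading term w^2: subtract (-3)·g_4 from 3w^2 + 2u - w → 0
  remainder 0.

S(f_3,g_4): leading monomials are coprime, so the S-polynomial reduces to 0 (Buchberger's first criterion).
S(f_1,g_5): leading monomials are coprime, so the S-polynomial reduces to 0 (Buchberger's first criterion).
S(f_2,g_5): lcm = uv^2w. S = -uv^2 + 3v^2w - 3u^2 + 2uw.
  leading term uv^2: subtract (3)·f_3 from -uv^2 + 3v^2w - 3u^2 + 2uw → 3v^2w - 3u^2 - uw - 2u + w
  leading term v^2w: subtract (-3)·g_5 from 3v^2w - 3u^2 - uw - 2u + w → -3u^2 - uw + 3u
  leading term u^2: subtract (-2)·f_1 from -3u^2 - uw + 3u → -uw + u - 3w
  leading term uw: subtract (1)·f_2 from -uw + u - 3w → 0
  remainder 0.

S(f_3,g_5): lcm = uv^2w. S = -3uw^2 - 3u^2 + w^2.
  leading term uw^2: subtract (3w)·f_2 from -3uw^2 - 3u^2 + w^2 → -3u^2 - 3uw + 3w^2
  leading term u^2: subtract (-2)·f_1 from -3u^2 - 3uw + 3w^2 → -3uw + 3w^2 - 2u - 3w
  leading term uw: subtract (3)·f_2 from -3uw + 3w^2 - 2u - 3w → 3w^2 + 2u - w
  leading term w^2: subtract (-3)·g_4 from 3w^2 + 2u - w → 0
  remainder 0.

S(g_4,g_5): lcm = v^2w^2. S = 3uv^2 + 2v^2w - 3uw + 2w^2.
  leading term uv^2: subtract (-2)·f_3 from 3uv^2 + 2v^2w - 3uw + 2w^2 → 2v^2w - uw + 2w^2 - u - 3w
  leading term v^2w: subtract (-2)·g_5 from 2v^2w - uw + 2w^2 - u - 3w → -uw + 2w^2 + w
  leading term uw: subtract (1)·f_2 from -uw + 2w^2 + w → 2w^2 - u - 3w
  leading term w^2: subtract (-2)·g_4 from 2w^2 - u - 3w → 0
  remainder 0.

Every S-polynomial of the final basis reduces to 0, so we have a Gröbner basis.

G = {uv^2 + 2u + 3w, v^2w + 3u - 2w, u^2 - 3u - w, uw - u + 3w, w^2 + 3u + 2w}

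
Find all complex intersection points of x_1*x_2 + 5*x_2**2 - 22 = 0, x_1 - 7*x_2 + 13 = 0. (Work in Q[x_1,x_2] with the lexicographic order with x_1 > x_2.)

Compute a lex Gröbner basis by Buchberger's algorithm.
f_1 = x_1*x_2 + 5*x_2**2 - 22, LT = x_1*x_2.
f_2 = x_1 - 7*x_2 + 13, LT = x_1.

S(f_1,f_2): lcm = x_1*x_2. S = 12*x_2**2 - 13*x_2 - 22.
  leading term x_2**2: no divisor's leading term divides it; move 12*x_2**2 to the remainder.
  leading term x_2: no divisor's leading term divides it; move -13*x_2 to the remainder.
  leading term 1: no divisor's leading term divides it; move -22 to the remainder.
  remainder 12*x_2**2 - 13*x_2 - 22 ≠ 0; add h_3 = 12*x_2**2 - 13*x_2 - 22 to the basis.

The other S-polynomials (S(f_1,h_3), S(f_2,h_3)) all reduce to 0 modulo the current basis, so we have a Gröbner basis.
Inter-reduce: drop elements whose leading term is divisible by another's, tail-reduce, and make monic.
Reduced Gröbner basis: {x_1 - 7*x_2 + 13, x_2**2 - 13/12*x_2 - 11/6}.

The lex basis is triangular: the last element involves only x_2. Solving x_2**2 - 13/12*x_2 - 11/6 = 0 gives x_2 ∈ {-11/12, 2}; substituting each value into the earlier elements determines the remaining variables.
  x_2 = -11/12: the earlier basis element becomes x_1 + 233/12 = 0, giving x_1 = -233/12 — point (-233/12, -11/12).
  x_2 = 2: the earlier basis element becomes x_1 - 1 = 0, giving x_1 = 1 — point (1, 2).
Each listed point satisfies every original equation (direct substitution).

{(-233/12, -11/12), (1, 2)}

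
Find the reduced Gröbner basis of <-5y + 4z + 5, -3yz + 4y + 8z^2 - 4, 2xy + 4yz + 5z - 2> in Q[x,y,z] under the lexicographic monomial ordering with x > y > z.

G = {x + 367/68z - 1, y - 4/5z - 1, z^2 + 1/28z}

f_1 = -5y + 4z + 5, LT = y.
f_2 = -3yz + 4y + 8z^2 - 4, LT = yz.
f_3 = 2xy + 4yz + 5z - 2, LT = xy.

S(f_1,f_2): lcm = yz. S = 4/3y + 28/15z^2 - z - 4/3.
  leading term y: subtract (-4/15)·f_1 from 4/3y + 28/15z^2 - z - 4/3 → 28/15z^2 + 1/15z
  leading term z^2: no divisor's leading term divides it; move 28/15z^2 to the remainder.
  leading term z: no divisor's leading term divides it; move 1/15z to the remainder.
  remainder 28/15z^2 + 1/15z ≠ 0; add g_4 = 28/15z^2 + 1/15z to the basis.

S(f_1,f_3): lcm = xy. S = -4/5xz - x - 2yz - 5/2z + 1.
  leading term xz: no divisor's leading term divides it; move -4/5xz to the remainder.
  leading term x: no divisor's leading term divides it; move -x to the remainder.
  leading term yz: subtract (2/5z)·f_1 from -2yz - 5/2z + 1 → -8/5z^2 - 9/2z + 1
  leading term z^2: subtract (-6/7)·g_4 from -8/5z^2 - 9/2z + 1 → -311/70z + 1
  leading term z: no divisor's leading term divides it; move -311/70z to the remainder.
  leading term 1: no divisor's leading term divides it; move 1 to the remainder.
  remainder -4/5xz - x - 311/70z + 1 ≠ 0; add g_5 = -4/5xz - x - 311/70z + 1 to the basis.

S(f_2,f_3): lcm = xyz. S = -4/3xy - 8/3xz^2 + 4/3x - 2yz^2 - 5/2z^2 + z.
  leading term xy: subtract (4/15x)·f_1 from -4/3xy - 8/3xz^2 + 4/3x - 2yz^2 - 5/2z^2 + z → -8/3xz^2 - 16/15xz - 2yz^2 - 5/2z^2 + z
  leading term xz^2: subtract (-10/7x)·g_4 from -8/3xz^2 - 16/15xz - 2yz^2 - 5/2z^2 + z → -34/35xz - 2yz^2 - 5/2z^2 + z
  leading term xz: subtract (17/14)·g_5 from -34/35xz - 2yz^2 - 5/2z^2 + z → 17/14x - 2yz^2 - 5/2z^2 + 6267/980z - 17/14
  leading term x: no divisor's leading term divides it; move 17/14x to the remainder.
  leading term yz^2: subtract (2/5z^2)·f_1 from -2yz^2 - 5/2z^2 + 6267/980z - 17/14 → -8/5z^3 - 9/2z^2 + 6267/980z - 17/14
  leading term z^3: subtract (-6/7z)·g_4 from -8/5z^3 - 9/2z^2 + 6267/980z - 17/14 → -311/70z^2 + 6267/980z - 17/14
  leading term z^2: subtract (-933/392)·g_4 from -311/70z^2 + 6267/980z - 17/14 → 367/56z - 17/14
  leading term z: no divisor's leading term divides it; move 367/56z to the remainder.
  leading term 1: no divisor's leading term divides it; move -17/14 to the remainder.
  remainder 17/14x + 367/56z - 17/14 ≠ 0; add g_6 = 17/14x + 367/56z - 17/14 to the basis.

S(f_1,g_4): leading monomials are coprime, so the S-polynomial reduces to 0 (Buchberger's first criterion).
S(f_2,g_4): lcm = yz^2. S = -115/84yz - 8/3z^3 + 4/3z.
  leading term yz: subtract (23/84z)·f_1 from -115/84yz - 8/3z^3 + 4/3z → -8/3z^3 - 23/21z^2 - 1/28z
  leading term z^3: subtract (-10/7z)·g_4 from -8/3z^3 - 23/21z^2 - 1/28z → -z^2 - 1/28z
  leading term z^2: subtract (-15/28)·g_4 from -z^2 - 1/28z → 0
  remainder 0.

S(f_3,g_4): leading monomials are coprime, so the S-polynomial reduces to 0 (Buchberger's first criterion).
S(f_1,g_5): leading monomials are coprime, so the S-polynomial reduces to 0 (Buchberger's first criterion).
S(f_2,g_5): lcm = xyz. S = -31/12xy - 8/3xz^2 + 4/3x - 311/56yz + 5/4y.
  leading term xy: subtract (31/60x)·f_1 from -31/12xy - 8/3xz^2 + 4/3x - 311/56yz + 5/4y → -8/3xz^2 - 31/15xz - 5/4x - 311/56yz + 5/4y
  leading term xz^2: subtract (-10/7x)·g_4 from -8/3xz^2 - 31/15xz - 5/4x - 311/56yz + 5/4y → -69/35xz - 5/4x - 311/56yz + 5/4y
  leading term xz: subtract (69/28)·g_5 from -69/35xz - 5/4x - 311/56yz + 5/4y → 17/14x - 311/56yz + 5/4y + 21459/1960z - 69/28
  leading term x: subtract (1)·g_6 from 17/14x - 311/56yz + 5/4y + 21459/1960z - 69/28 → -311/56yz + 5/4y + 4307/980z - 5/4
  leading term yz: subtract (311/280z)·f_1 from -311/56yz + 5/4y + 4307/980z - 5/4 → 5/4y - 311/70z^2 - 2271/1960z - 5/4
  leading term y: subtract (-1/4)·f_1 from 5/4y - 311/70z^2 - 2271/1960z - 5/4 → -311/70z^2 - 311/1960z
  leading term z^2: subtract (-933/392)·g_4 from -311/70z^2 - 311/1960z → 0
  remainder 0.

S(f_3,g_5): lcm = xyz. S = -5/4xy + 2yz^2 - 311/56yz + 5/4y + 5/2z^2 - z.
  leading term xy: subtract (1/4x)·f_1 from -5/4xy + 2yz^2 - 311/56yz + 5/4y + 5/2z^2 - z → -xz - 5/4x + 2yz^2 - 311/56yz + 5/4y + 5/2z^2 - z
  leading term xz: subtract (5/4)·g_5 from -xz - 5/4x + 2yz^2 - 311/56yz + 5/4y + 5/2z^2 - z → 2yz^2 - 311/56yz + 5/4y + 5/2z^2 + 255/56z - 5/4
  leading term yz^2: subtract (-2/5z^2)·f_1 from 2yz^2 - 311/56yz + 5/4y + 5/2z^2 + 255/56z - 5/4 → -311/56yz + 5/4y + 8/5z^3 + 9/2z^2 + 255/56z - 5/4
  leading term yz: subtract (311/280z)·f_1 from -311/56yz + 5/4y + 8/5z^3 + 9/2z^2 + 255/56z - 5/4 → 5/4y + 8/5z^3 + 2/35z^2 - z - 5/4
  leading term y: subtract (-1/4)·f_1 from 5/4y + 8/5z^3 + 2/35z^2 - z - 5/4 → 8/5z^3 + 2/35z^2
  leading term z^3: subtract (6/7z)·g_4 from 8/5z^3 + 2/35z^2 → 0
  remainder 0.

S(g_4,g_5): lcm = xz^2. S = -17/14xz - 311/56z^2 + 5/4z.
  leading term xz: subtract (85/56)·g_5 from -17/14xz - 311/56z^2 + 5/4z → 85/56x - 311/56z^2 + 6267/784z - 85/56
  leading term x: subtract (5/4)·g_6 from 85/56x - 311/56z^2 + 6267/784z - 85/56 → -311/56z^2 - 311/1568z
  leading term z^2: subtract (-4665/1568)·g_4 from -311/56z^2 - 311/1568z → 0
  remainder 0.

S(f_1,g_6): leading monomials are coprime, so the S-polynomial reduces to 0 (Buchberger's first criterion).
S(f_2,g_6): leading monomials are coprime, so the S-polynomial reduces to 0 (Buchberger's first criterion).
S(f_3,g_6): lcm = xy. S = -231/68yz + y + 5/2z - 1.
  leading term yz: subtract (231/340z)·f_1 from -231/68yz + y + 5/2z - 1 → y - 231/85z^2 - 61/68z - 1
  leading term y: subtract (-1/5)·f_1 from y - 231/85z^2 - 61/68z - 1 → -231/85z^2 - 33/340z
  leading term z^2: subtract (-99/68)·g_4 from -231/85z^2 - 33/340z → 0
  remainder 0.

S(g_4,g_6): leading monomials are coprime, so the S-polynomial reduces to 0 (Buchberger's first criterion).
S(g_5,g_6): lcm = xz. S = 5/4x - 367/68z^2 + 367/56z - 5/4.
  leading term x: subtract (35/34)·g_6 from 5/4x - 367/68z^2 + 367/56z - 5/4 → -367/68z^2 - 367/1904z
  leading term z^2: subtract (-5505/1904)·g_4 from -367/68z^2 - 367/1904z → 0
  remainder 0.

Every S-polynomial of the final basis reduces to 0, so we have a Gröbner basis.
Inter-reduce: drop elements whose leading term is divisible by another's, tail-reduce, and make monic.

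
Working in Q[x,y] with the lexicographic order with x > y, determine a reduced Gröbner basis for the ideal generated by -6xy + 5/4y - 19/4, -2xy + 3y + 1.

G = {x - 1, y + 1}

This is the nonlinear analogue of row-reducing a linear system.

f_1 = -6xy + 5/4y - 19/4, LT = xy.
f_2 = -2xy + 3y + 1, LT = xy.

S(f_1,f_2): lcm = xy. S = 31/24y + 31/24.
  reduce S modulo (f_1, f_2):
  remainder 31/24y + 31/24 ≠ 0; add g_3 = 31/24y + 31/24 to the basis.

S(f_1,g_3): lcm = xy. S = -x - 5/24y + 19/24.
  reduce S modulo (f_1, f_2, g_3):
  remainder -x + 1 ≠ 0; add g_4 = -x + 1 to the basis.

The other S-polynomials (S(f_2,g_3), S(f_1,g_4), S(f_2,g_4), S(g_3,g_4)) all reduce to 0 modulo the current basis, so we have a Gröbner basis.
Inter-reduce: drop elements whose leading term is divisible by another's, tail-reduce, and make monic.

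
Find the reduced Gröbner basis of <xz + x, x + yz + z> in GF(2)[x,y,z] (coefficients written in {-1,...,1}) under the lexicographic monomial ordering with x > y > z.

f_1 = xz + x, LT = xz.
f_2 = x + yz + z, LT = x.

S(f_1,f_2): lcm = xz. S = x + yz^2 + z^2.
  leading term x: subtract (1)·f_2 from x + yz^2 + z^2 → yz^2 + yz + z^2 + z
  leading term yz^2: no divisor's leading term divides it; move yz^2 to the remainder.
  leading term yz: no divisor's leading term divides it; move yz to the remainder.
  leading term z^2: no divisor's leading term divides it; move z^2 to the remainder.
  leading term z: no divisor's leading term divides it; move z to the remainder.
  remainder yz^2 + yz + z^2 + z ≠ 0; add g_3 = yz^2 + yz + z^2 + z to the basis.

The other S-polynomials (S(f_1,g_3), S(f_2,g_3)) all reduce to 0 modulo the current basis, so we have a Gröbner basis.
Inter-reduce: drop elements whose leading term is divisible by another's, tail-reduce, and make monic.

G = {x + yz + z, yz^2 + yz + z^2 + z}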